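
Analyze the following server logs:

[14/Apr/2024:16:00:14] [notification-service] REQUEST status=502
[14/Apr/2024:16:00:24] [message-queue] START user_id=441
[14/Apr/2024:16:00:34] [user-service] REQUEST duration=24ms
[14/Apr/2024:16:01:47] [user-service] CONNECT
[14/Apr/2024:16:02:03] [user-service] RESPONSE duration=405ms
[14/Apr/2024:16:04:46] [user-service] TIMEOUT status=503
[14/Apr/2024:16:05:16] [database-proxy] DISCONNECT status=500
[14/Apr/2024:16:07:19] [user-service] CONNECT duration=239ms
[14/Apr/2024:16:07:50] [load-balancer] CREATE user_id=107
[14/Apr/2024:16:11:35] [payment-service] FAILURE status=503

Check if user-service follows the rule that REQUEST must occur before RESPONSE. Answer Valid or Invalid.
Valid

To validate ordering:

1. Required order: REQUEST → RESPONSE
2. Rule: REQUEST must occur before RESPONSE
3. Check actual order of events for user-service
4. Result: Valid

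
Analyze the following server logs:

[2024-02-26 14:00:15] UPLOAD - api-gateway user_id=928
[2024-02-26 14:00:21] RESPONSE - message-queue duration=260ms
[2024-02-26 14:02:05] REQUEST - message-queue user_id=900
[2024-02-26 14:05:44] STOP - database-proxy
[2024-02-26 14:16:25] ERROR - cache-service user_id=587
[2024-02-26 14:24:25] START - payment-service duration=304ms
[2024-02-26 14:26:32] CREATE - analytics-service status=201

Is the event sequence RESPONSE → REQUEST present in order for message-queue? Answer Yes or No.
Yes

To verify sequence order:

1. Find all events in sequence RESPONSE → REQUEST for message-queue
2. Extract their timestamps
3. Check if timestamps are in ascending order
4. Result: Yes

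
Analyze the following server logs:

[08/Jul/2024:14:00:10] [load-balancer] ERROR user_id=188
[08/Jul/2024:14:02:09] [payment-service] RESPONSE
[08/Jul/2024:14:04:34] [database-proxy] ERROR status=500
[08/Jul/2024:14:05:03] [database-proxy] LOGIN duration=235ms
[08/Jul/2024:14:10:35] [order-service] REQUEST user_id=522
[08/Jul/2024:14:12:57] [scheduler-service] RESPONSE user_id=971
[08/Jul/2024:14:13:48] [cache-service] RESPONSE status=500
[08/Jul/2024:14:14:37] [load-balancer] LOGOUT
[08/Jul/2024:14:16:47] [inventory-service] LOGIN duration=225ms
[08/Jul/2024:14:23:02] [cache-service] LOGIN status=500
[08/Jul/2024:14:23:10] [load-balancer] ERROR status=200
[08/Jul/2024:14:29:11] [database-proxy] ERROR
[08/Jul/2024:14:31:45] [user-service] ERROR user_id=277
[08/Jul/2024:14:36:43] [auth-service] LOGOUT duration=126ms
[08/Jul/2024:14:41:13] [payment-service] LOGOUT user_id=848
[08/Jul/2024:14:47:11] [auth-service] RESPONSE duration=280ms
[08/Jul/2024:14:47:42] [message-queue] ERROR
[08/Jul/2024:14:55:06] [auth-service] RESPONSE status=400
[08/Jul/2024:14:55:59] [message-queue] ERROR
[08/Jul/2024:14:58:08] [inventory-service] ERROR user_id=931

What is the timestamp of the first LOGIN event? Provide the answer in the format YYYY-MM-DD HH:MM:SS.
2024-07-08 14:05:03

To find the first event:

1. Filter for all LOGIN events
2. Sort by timestamp
3. Select the first one
4. Timestamp: 2024-07-08 14:05:03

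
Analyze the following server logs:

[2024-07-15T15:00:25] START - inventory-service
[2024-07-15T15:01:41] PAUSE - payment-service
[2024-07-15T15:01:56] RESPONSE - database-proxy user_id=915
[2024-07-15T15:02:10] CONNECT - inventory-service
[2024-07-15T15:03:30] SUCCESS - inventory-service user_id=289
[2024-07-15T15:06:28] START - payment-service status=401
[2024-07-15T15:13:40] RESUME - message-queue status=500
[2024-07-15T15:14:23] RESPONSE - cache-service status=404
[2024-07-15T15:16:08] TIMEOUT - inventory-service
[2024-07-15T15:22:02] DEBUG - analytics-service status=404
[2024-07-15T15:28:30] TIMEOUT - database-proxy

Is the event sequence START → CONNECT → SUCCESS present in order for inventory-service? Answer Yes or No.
Yes

To verify sequence order:

1. Find all events in sequence START → CONNECT → SUCCESS for inventory-service
2. Extract their timestamps
3. Check if timestamps are in ascending order
4. Result: Yes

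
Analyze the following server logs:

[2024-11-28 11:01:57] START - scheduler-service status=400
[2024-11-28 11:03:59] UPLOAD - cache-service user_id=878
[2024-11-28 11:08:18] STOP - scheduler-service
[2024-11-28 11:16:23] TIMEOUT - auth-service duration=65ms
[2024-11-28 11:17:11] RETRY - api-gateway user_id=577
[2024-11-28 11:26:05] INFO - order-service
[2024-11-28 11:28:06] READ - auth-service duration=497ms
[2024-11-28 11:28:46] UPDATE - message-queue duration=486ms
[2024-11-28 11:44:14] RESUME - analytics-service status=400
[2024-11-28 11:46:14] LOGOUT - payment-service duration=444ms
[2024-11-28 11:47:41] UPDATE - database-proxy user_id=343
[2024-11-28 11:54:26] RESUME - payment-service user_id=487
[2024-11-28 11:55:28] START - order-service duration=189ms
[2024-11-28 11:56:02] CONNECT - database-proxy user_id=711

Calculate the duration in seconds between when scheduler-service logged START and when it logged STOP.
381

To find the time between events:

1. Locate the first START event for scheduler-service: 2024-11-28 11:01:57
2. Locate the first STOP event for scheduler-service: 2024-11-28 11:08:18
3. Calculate the difference: 2024-11-28 11:08:18 - 2024-11-28 11:01:57 = 381 seconds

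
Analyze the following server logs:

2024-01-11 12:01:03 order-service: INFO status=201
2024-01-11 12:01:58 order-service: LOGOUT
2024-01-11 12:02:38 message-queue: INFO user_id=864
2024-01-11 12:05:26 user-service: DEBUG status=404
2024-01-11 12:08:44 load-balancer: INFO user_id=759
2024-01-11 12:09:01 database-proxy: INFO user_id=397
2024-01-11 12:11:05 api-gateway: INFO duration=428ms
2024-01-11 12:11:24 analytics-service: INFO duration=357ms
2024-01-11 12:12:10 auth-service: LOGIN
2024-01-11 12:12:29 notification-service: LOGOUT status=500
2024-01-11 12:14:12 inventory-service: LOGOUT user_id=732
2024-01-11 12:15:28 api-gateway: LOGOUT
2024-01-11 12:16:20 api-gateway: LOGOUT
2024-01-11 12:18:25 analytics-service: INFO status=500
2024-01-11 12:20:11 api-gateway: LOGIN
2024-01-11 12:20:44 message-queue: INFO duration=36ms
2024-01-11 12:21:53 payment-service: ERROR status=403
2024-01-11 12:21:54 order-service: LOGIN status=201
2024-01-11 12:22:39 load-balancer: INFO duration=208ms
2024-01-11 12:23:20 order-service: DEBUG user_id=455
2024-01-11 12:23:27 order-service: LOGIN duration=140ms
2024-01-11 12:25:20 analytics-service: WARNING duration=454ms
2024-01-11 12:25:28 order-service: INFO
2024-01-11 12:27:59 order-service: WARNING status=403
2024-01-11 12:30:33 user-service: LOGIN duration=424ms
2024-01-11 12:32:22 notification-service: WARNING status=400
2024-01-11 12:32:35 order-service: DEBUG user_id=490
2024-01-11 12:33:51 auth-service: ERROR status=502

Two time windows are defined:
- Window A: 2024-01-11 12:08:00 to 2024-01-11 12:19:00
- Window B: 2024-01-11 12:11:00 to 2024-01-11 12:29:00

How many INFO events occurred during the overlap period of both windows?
3

To find overlap events:

1. Window A: 2024-01-11 12:08:00 to 2024-01-11 12:19:00
2. Window B: 2024-01-11 12:11:00 to 2024-01-11 12:29:00
3. Overlap period: 2024-01-11 12:11:00 to 2024-01-11 12:19:00
4. Count INFO events in overlap: 3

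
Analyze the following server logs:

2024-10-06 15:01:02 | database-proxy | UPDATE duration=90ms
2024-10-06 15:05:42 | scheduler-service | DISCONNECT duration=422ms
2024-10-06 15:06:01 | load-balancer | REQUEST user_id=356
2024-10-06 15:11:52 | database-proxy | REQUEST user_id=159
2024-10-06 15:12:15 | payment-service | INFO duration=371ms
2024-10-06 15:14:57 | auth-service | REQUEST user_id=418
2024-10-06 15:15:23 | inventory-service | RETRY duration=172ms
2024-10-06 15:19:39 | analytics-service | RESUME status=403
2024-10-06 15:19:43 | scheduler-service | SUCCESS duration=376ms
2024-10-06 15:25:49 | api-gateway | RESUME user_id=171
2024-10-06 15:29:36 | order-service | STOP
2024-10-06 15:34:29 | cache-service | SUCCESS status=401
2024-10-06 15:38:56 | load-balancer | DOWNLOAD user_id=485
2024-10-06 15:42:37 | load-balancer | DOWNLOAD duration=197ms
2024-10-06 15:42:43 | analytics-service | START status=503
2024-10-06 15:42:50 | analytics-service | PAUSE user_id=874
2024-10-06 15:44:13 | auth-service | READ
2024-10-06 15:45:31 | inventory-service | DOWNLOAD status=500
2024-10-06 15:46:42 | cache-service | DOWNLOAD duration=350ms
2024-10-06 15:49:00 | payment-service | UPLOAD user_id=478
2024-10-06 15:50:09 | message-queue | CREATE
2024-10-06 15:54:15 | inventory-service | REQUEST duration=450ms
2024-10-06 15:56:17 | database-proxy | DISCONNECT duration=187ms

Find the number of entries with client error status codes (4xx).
2

To find matching entries:

1. Pattern to match: client error status codes (4xx)
2. Scan each log entry for the pattern
3. Count matches: 2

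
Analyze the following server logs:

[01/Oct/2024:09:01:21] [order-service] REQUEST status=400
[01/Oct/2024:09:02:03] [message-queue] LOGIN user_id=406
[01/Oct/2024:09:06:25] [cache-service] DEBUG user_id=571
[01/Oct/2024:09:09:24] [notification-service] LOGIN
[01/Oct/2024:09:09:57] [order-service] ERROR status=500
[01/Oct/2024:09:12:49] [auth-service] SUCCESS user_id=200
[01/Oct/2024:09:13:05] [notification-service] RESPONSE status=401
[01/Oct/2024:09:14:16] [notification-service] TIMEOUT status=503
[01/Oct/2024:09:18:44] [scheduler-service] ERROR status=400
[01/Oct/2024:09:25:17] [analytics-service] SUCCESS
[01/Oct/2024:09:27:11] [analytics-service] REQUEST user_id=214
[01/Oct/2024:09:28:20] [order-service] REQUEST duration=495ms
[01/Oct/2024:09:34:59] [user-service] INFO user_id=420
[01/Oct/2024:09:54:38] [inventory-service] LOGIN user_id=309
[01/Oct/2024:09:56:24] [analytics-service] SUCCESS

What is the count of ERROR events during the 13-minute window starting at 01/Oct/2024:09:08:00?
2

To count events in the time window:

1. Window boundaries: 01/Oct/2024:09:08:00 to 01/Oct/2024:09:21:00
2. Filter for ERROR events within this window
3. Count matching events: 2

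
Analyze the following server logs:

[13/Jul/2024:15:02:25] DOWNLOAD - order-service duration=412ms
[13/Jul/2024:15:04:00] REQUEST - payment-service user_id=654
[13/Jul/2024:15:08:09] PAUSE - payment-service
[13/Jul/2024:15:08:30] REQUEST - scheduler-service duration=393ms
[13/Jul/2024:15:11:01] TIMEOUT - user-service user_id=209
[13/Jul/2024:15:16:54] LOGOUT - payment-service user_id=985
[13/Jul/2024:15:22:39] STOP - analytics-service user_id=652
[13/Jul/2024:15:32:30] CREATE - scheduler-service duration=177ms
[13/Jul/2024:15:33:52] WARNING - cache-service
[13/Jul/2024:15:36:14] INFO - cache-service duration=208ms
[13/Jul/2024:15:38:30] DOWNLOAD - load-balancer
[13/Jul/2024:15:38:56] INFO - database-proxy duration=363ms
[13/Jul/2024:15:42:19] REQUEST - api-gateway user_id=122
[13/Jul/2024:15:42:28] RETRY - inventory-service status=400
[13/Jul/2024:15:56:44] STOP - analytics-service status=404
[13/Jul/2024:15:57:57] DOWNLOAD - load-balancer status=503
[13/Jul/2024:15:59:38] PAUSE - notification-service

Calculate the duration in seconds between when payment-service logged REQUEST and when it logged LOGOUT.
774

To find the time between events:

1. Locate the first REQUEST event for payment-service: 13/Jul/2024:15:04:00
2. Locate the first LOGOUT event for payment-service: 13/Jul/2024:15:16:54
3. Calculate the difference: 13/Jul/2024:15:16:54 - 13/Jul/2024:15:04:00 = 774 seconds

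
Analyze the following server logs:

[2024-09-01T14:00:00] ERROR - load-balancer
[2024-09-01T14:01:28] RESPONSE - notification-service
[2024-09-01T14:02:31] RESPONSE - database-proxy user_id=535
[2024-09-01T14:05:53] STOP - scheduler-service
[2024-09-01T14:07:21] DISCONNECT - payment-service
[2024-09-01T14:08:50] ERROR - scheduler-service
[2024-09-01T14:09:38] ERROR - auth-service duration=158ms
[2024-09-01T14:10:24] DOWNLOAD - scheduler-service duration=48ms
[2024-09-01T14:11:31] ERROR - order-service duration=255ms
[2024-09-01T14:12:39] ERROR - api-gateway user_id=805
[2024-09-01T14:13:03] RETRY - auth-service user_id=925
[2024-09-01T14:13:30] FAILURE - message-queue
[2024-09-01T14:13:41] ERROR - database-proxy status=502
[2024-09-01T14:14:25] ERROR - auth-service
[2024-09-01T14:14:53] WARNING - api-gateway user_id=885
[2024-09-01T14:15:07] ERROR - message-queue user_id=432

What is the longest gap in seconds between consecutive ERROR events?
530

To find the longest gap:

1. Extract all ERROR events in chronological order
2. Calculate time differences between consecutive events
3. Find the maximum difference
4. Longest gap: 530 seconds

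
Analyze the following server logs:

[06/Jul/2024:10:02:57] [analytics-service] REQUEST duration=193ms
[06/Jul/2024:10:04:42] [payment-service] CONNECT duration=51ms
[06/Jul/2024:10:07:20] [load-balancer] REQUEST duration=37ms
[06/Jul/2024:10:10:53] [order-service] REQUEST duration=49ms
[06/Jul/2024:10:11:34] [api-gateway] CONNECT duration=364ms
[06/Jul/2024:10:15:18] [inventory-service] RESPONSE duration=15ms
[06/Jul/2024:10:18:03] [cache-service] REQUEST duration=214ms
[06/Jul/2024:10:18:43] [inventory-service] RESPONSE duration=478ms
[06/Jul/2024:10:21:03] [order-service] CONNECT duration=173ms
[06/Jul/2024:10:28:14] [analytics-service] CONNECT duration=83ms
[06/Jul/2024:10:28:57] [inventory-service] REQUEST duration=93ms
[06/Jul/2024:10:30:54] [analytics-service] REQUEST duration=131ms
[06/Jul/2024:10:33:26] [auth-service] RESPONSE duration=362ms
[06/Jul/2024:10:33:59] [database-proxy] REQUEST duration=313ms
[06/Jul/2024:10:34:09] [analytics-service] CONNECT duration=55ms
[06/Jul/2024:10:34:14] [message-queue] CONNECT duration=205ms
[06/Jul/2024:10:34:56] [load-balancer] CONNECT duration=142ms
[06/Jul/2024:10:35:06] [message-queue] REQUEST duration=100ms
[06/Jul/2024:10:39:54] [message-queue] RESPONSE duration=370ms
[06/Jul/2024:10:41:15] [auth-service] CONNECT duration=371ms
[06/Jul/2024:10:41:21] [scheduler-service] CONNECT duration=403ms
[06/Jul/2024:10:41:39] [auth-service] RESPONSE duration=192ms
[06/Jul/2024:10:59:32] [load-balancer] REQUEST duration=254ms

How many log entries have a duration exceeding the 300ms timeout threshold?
7

To count timeouts:

1. Threshold: 300ms
2. Extract duration from each log entry
3. Count entries where duration > 300
4. Timeout count: 7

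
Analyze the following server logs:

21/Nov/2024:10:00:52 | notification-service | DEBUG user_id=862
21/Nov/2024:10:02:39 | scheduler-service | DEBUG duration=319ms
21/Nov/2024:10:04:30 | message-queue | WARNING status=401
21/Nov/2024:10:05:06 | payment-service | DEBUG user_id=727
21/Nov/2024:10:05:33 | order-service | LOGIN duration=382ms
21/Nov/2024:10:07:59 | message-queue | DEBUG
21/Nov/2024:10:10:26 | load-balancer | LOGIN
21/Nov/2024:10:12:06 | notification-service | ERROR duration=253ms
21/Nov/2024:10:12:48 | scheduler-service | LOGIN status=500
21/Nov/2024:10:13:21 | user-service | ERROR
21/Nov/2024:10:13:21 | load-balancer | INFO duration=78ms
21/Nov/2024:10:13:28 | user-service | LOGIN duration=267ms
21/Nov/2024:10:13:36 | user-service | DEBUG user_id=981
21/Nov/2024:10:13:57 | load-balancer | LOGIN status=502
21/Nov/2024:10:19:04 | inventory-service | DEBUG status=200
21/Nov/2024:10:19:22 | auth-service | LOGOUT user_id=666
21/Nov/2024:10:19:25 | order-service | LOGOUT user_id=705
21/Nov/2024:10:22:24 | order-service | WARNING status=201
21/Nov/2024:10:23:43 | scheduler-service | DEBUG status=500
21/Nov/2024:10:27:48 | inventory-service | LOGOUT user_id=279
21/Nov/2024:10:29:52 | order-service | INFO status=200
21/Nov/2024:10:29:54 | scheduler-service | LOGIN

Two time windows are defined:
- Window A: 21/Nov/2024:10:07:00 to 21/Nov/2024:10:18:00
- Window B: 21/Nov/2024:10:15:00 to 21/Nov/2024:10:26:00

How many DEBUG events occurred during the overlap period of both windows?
0

To find overlap events:

1. Window A: 21/Nov/2024:10:07:00 to 21/Nov/2024:10:18:00
2. Window B: 21/Nov/2024:10:15:00 to 21/Nov/2024:10:26:00
3. Overlap period: 21/Nov/2024:10:15:00 to 21/Nov/2024:10:18:00
4. Count DEBUG events in overlap: 0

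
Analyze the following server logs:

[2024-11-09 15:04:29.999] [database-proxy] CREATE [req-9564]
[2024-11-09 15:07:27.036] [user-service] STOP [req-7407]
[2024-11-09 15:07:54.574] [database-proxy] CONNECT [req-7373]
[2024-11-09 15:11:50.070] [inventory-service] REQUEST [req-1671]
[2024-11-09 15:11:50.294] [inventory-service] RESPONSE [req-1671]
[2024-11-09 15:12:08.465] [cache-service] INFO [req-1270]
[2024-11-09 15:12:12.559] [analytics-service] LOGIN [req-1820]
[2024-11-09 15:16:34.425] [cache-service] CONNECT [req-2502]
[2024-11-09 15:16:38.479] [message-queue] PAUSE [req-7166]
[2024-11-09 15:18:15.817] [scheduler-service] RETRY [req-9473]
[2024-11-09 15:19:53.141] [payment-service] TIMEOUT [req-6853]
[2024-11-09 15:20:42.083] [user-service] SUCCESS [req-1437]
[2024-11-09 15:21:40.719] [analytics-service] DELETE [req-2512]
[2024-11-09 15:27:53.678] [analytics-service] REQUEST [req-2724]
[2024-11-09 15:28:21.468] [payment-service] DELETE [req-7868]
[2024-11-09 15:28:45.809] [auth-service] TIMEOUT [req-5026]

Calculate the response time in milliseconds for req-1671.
224

To calculate latency:

1. Find REQUEST with id req-1671: 2024-11-09 15:11:50.070
2. Find RESPONSE with id req-1671: 2024-11-09 15:11:50.294
3. Latency: 2024-11-09 15:11:50.294 - 2024-11-09 15:11:50.070 = 224ms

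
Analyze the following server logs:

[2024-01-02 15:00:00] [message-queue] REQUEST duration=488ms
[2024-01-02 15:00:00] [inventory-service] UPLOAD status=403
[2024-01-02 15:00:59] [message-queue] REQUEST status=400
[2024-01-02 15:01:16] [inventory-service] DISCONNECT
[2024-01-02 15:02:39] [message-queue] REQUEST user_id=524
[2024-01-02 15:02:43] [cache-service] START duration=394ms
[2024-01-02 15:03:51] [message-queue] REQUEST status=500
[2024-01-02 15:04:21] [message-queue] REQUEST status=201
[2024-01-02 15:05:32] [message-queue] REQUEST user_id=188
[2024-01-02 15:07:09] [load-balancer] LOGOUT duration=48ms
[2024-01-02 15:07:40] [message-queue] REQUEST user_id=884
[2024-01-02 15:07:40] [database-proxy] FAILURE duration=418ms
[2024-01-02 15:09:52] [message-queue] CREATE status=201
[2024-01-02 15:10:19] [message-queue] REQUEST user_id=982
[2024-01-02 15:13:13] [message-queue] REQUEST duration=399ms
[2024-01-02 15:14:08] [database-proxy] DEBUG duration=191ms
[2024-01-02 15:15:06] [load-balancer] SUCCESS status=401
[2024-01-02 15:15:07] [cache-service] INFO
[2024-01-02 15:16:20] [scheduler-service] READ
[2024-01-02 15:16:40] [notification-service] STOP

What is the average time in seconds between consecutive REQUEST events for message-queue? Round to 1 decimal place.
99.1

To calculate average interval:

1. Find all REQUEST events for message-queue in order
2. Calculate time gaps between consecutive events
3. Compute mean of gaps: 793 / 8 = 99.1 seconds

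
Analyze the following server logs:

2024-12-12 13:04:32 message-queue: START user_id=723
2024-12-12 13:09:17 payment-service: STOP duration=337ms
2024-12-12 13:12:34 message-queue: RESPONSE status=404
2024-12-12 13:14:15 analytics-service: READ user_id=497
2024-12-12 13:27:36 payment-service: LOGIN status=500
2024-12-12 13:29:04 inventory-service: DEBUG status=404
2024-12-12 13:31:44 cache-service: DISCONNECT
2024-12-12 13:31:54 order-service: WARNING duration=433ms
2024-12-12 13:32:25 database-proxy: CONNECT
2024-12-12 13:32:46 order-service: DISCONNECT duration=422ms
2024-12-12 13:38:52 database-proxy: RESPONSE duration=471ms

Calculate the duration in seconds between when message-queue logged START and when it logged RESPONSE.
482

To find the time between events:

1. Locate the first START event for message-queue: 2024-12-12 13:04:32
2. Locate the first RESPONSE event for message-queue: 2024-12-12 13:12:34
3. Calculate the difference: 2024-12-12 13:12:34 - 2024-12-12 13:04:32 = 482 seconds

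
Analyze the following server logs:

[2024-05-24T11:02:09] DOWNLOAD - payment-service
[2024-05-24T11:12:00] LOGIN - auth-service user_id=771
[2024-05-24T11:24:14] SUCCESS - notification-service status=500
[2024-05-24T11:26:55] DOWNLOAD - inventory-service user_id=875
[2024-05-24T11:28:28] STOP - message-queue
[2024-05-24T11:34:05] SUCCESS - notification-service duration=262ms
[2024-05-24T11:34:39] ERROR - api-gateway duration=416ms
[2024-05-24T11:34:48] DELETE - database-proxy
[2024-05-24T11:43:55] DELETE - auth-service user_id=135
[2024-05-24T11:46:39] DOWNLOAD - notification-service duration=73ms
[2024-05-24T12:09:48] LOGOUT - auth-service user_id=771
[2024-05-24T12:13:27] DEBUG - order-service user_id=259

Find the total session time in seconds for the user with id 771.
3468

To calculate session duration:

1. Find LOGIN event for user_id=771: 2024-05-24T11:12:00
2. Find LOGOUT event for user_id=771: 2024-05-24T12:09:48
3. Session duration: 2024-05-24T12:09:48 - 2024-05-24T11:12:00 = 3468 seconds (57 minutes)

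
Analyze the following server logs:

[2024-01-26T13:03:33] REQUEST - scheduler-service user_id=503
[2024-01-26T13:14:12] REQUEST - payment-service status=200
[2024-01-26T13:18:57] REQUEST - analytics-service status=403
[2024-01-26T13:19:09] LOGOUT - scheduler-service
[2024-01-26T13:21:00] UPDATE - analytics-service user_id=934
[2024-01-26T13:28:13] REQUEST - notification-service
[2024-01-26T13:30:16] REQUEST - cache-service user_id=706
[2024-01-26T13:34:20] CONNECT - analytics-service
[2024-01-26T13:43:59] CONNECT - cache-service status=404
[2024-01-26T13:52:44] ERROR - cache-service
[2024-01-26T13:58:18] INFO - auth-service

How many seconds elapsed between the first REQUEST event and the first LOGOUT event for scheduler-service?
936

To find the time between events:

1. Locate the first REQUEST event for scheduler-service: 2024-01-26T13:03:33
2. Locate the first LOGOUT event for scheduler-service: 2024-01-26T13:19:09
3. Calculate the difference: 2024-01-26T13:19:09 - 2024-01-26T13:03:33 = 936 seconds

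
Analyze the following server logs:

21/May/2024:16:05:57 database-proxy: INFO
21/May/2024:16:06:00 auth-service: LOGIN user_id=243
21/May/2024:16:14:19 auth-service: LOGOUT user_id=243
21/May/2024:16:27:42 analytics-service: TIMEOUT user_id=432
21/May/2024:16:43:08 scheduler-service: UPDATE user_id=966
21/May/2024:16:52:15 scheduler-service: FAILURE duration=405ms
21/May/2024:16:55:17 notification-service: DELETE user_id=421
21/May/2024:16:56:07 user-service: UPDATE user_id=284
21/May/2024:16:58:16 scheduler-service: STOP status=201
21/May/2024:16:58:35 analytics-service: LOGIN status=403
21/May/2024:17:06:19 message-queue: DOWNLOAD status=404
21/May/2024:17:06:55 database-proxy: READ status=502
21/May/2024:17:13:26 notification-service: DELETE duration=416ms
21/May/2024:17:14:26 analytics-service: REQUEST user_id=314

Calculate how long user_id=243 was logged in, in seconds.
499

To calculate session duration:

1. Find LOGIN event for user_id=243: 21/May/2024:16:06:00
2. Find LOGOUT event for user_id=243: 21/May/2024:16:14:19
3. Session duration: 21/May/2024:16:14:19 - 21/May/2024:16:06:00 = 499 seconds (8 minutes)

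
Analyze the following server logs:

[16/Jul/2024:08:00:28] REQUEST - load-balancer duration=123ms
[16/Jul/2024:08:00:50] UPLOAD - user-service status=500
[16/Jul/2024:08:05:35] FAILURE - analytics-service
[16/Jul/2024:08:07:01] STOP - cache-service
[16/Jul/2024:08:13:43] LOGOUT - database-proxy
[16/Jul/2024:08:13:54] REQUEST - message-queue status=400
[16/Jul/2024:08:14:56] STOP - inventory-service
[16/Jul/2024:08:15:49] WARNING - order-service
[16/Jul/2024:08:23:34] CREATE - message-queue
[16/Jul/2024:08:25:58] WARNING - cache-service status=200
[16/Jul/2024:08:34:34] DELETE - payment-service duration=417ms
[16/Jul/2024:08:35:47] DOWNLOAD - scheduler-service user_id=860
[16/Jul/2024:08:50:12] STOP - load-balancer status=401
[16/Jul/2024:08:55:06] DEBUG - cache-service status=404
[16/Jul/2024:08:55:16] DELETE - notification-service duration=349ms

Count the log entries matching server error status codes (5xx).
1

To find matching entries:

1. Pattern to match: server error status codes (5xx)
2. Scan each log entry for the pattern
3. Count matches: 1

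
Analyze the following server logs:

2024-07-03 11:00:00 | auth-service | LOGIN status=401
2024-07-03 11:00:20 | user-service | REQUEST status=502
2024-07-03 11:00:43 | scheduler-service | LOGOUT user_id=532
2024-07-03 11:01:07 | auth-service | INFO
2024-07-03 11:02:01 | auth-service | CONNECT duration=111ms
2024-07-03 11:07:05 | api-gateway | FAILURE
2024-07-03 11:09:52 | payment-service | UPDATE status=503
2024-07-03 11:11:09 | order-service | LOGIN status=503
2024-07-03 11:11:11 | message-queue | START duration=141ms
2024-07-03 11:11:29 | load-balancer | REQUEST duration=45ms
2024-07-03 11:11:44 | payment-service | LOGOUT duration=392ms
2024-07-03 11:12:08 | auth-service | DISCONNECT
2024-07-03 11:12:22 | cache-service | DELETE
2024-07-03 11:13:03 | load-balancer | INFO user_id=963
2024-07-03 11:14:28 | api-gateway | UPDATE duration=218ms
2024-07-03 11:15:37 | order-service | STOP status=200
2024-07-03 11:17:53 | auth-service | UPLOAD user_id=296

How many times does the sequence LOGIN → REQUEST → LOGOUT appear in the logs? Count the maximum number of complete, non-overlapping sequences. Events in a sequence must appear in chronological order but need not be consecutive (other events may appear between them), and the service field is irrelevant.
2

To count sequences:

1. Look for pattern: LOGIN → REQUEST → LOGOUT
2. Greedily scan the log in chronological order, matching each sequence element in turn (ignoring service)
3. Each time the full pattern completes, increment the count and restart matching from the next event
4. Complete non-overlapping sequences found: 2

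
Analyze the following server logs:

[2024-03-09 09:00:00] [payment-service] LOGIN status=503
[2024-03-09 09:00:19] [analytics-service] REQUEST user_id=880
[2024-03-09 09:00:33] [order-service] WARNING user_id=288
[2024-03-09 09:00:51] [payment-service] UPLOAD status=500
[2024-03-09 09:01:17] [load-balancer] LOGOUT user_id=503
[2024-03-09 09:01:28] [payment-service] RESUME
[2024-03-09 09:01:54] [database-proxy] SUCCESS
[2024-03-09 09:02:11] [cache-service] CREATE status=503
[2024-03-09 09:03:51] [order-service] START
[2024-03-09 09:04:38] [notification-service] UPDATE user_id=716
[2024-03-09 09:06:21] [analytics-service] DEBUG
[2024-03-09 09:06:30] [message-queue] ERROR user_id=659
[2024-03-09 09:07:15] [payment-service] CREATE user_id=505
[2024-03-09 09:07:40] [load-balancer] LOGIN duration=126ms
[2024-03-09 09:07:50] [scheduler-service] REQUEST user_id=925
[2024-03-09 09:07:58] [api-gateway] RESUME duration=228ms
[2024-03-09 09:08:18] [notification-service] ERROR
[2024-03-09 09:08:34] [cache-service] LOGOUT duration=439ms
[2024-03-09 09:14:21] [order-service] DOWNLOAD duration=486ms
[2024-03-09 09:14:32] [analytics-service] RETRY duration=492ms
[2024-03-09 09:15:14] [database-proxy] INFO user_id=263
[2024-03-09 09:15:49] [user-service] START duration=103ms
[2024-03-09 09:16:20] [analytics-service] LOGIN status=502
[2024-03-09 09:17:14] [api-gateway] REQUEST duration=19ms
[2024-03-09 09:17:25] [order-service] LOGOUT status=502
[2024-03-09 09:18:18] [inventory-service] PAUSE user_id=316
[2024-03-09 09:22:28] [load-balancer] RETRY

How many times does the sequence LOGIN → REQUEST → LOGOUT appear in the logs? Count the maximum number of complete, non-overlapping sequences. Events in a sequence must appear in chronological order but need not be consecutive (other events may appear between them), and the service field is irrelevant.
3

To count sequences:

1. Look for pattern: LOGIN → REQUEST → LOGOUT
2. Greedily scan the log in chronological order, matching each sequence element in turn (ignoring service)
3. Each time the full pattern completes, increment the count and restart matching from the next event
4. Complete non-overlapping sequences found: 3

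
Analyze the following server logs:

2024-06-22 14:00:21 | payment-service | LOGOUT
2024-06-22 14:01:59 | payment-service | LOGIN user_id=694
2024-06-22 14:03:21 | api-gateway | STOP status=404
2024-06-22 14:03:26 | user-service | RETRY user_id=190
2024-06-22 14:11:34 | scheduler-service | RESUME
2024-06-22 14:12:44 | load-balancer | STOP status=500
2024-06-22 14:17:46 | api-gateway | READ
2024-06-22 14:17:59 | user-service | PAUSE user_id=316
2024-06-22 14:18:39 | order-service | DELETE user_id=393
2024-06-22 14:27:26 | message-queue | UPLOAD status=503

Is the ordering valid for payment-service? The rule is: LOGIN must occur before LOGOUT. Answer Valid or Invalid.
Invalid

To validate ordering:

1. Required order: LOGIN → LOGOUT
2. Rule: LOGIN must occur before LOGOUT
3. Check actual order of events for payment-service
4. Result: Invalid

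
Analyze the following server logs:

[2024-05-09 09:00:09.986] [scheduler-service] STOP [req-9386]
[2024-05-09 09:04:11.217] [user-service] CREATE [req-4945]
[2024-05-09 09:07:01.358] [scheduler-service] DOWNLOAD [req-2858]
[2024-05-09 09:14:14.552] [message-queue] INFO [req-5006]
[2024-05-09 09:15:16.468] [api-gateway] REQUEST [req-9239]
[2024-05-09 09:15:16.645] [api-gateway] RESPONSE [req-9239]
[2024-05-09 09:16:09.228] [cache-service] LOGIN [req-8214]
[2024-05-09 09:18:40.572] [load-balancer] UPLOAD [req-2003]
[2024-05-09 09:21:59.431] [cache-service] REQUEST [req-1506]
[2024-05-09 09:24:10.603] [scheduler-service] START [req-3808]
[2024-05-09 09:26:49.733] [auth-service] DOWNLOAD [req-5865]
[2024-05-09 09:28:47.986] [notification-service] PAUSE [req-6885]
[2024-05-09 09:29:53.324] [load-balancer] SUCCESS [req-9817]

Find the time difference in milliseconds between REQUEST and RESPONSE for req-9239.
177

To calculate latency:

1. Find REQUEST with id req-9239: 2024-05-09 09:15:16.468
2. Find RESPONSE with id req-9239: 2024-05-09 09:15:16.645
3. Latency: 2024-05-09 09:15:16.645 - 2024-05-09 09:15:16.468 = 177ms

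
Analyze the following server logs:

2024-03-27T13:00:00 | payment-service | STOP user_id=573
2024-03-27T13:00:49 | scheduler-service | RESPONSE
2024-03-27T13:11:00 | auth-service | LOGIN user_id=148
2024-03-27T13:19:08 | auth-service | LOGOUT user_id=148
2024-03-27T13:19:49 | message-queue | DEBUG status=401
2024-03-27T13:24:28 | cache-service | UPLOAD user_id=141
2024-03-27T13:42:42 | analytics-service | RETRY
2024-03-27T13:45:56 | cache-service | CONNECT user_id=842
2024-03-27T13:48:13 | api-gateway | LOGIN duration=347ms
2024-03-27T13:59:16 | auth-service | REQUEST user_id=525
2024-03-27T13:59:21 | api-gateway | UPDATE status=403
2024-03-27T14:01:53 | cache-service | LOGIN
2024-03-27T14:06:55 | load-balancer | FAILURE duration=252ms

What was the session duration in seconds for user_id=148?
488

To calculate session duration:

1. Find LOGIN event for user_id=148: 2024-03-27T13:11:00
2. Find LOGOUT event for user_id=148: 2024-03-27T13:19:08
3. Session duration: 2024-03-27T13:19:08 - 2024-03-27T13:11:00 = 488 seconds (8 minutes)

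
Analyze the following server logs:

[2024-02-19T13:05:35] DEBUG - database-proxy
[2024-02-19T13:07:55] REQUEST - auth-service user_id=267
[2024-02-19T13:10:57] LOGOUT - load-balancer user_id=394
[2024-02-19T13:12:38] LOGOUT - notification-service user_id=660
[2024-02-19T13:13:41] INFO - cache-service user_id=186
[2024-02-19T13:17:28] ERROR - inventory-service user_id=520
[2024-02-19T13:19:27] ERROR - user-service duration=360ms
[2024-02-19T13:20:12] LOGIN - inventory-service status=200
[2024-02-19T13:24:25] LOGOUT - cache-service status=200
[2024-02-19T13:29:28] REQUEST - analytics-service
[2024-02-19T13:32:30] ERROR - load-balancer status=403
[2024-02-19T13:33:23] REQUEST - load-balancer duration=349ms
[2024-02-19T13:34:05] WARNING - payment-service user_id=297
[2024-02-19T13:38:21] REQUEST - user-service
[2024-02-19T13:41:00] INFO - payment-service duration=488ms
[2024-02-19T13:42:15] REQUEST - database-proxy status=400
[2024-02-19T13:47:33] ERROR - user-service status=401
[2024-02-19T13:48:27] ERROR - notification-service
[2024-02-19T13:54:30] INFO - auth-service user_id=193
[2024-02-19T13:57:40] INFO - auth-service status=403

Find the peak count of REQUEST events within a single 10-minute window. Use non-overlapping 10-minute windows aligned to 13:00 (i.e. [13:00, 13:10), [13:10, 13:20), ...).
2

To find the burst window:

1. Divide the log period into non-overlapping 10-minute windows starting at 13:00
2. Count REQUEST events in each window
3. Find the window with maximum count
4. Maximum events in a window: 2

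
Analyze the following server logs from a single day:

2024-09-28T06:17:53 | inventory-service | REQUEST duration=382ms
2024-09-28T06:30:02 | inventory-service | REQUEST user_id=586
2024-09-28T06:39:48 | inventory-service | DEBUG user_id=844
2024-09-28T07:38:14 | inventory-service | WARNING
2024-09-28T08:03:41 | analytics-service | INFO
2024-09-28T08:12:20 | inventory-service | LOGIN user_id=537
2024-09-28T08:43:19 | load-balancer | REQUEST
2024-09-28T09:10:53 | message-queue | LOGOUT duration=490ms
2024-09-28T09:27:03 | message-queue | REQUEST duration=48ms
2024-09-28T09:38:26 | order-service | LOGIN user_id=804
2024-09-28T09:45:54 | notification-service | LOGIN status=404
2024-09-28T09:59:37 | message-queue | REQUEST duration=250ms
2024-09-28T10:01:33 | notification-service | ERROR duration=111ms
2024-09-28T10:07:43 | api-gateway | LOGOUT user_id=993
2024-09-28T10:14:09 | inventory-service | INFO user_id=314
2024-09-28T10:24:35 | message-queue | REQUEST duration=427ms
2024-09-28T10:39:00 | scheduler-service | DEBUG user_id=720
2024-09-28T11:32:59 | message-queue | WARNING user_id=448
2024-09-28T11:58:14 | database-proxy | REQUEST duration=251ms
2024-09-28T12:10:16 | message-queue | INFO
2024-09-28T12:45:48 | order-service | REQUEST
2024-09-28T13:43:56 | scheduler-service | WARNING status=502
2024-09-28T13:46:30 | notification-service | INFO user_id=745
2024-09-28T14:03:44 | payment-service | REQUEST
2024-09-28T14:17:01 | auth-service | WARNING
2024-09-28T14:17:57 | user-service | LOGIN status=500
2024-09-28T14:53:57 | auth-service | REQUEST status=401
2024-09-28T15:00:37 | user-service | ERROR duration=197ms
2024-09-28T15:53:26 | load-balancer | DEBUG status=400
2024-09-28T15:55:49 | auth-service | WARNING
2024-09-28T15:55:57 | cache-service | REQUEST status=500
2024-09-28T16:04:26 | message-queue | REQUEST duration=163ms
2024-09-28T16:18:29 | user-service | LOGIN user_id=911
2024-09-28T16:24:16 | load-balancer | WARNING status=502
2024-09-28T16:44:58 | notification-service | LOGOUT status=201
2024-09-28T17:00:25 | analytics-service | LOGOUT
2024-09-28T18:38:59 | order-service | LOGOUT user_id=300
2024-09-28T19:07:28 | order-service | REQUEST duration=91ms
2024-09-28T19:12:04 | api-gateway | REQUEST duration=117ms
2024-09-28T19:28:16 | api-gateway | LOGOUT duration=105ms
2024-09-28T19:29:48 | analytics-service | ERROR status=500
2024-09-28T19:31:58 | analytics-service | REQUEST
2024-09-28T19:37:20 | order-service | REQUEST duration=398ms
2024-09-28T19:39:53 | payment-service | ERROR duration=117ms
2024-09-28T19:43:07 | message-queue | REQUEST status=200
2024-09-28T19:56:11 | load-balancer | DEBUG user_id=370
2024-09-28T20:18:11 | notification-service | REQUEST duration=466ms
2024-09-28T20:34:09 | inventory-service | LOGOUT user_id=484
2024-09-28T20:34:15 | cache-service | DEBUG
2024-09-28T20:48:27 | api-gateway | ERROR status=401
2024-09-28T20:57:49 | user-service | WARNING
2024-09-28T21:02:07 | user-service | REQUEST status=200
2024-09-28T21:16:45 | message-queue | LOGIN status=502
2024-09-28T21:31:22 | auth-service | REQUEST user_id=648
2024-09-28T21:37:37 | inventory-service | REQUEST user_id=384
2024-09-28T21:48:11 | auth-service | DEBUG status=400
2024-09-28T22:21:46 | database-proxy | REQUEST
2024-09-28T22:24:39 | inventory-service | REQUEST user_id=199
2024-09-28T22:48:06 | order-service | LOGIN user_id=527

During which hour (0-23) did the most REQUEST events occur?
19

To find the peak hour:

1. Group all REQUEST events by hour
2. Count events in each hour
3. Find hour with maximum count
4. Peak hour: 19 (with 5 events)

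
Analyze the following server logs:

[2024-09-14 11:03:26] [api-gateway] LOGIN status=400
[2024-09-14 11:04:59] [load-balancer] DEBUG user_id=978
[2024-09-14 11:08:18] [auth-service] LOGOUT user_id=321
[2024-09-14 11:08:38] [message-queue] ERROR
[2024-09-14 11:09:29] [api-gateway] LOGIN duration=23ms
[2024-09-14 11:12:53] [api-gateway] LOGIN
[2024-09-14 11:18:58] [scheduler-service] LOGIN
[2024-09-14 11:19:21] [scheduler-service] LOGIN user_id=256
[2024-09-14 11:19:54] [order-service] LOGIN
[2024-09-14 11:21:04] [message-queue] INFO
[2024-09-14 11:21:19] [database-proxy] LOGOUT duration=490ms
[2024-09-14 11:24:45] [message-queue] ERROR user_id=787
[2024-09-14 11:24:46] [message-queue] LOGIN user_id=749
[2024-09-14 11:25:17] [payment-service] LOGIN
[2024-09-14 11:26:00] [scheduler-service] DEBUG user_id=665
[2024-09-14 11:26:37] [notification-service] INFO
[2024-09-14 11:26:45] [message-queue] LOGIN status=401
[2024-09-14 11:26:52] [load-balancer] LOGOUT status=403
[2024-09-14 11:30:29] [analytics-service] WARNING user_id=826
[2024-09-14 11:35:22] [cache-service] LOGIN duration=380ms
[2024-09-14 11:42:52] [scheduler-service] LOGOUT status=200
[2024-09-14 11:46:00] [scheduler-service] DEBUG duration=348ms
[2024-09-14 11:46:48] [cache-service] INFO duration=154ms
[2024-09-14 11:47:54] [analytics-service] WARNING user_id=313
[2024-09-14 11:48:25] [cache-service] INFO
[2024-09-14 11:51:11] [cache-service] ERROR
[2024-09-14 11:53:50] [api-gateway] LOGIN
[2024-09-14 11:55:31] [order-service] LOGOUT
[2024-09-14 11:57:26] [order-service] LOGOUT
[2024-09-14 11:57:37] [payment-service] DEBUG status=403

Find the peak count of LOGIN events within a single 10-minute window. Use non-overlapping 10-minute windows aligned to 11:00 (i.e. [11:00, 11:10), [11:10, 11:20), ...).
4

To find the burst window:

1. Divide the log period into non-overlapping 10-minute windows starting at 11:00
2. Count LOGIN events in each window
3. Find the window with maximum count
4. Maximum events in a window: 4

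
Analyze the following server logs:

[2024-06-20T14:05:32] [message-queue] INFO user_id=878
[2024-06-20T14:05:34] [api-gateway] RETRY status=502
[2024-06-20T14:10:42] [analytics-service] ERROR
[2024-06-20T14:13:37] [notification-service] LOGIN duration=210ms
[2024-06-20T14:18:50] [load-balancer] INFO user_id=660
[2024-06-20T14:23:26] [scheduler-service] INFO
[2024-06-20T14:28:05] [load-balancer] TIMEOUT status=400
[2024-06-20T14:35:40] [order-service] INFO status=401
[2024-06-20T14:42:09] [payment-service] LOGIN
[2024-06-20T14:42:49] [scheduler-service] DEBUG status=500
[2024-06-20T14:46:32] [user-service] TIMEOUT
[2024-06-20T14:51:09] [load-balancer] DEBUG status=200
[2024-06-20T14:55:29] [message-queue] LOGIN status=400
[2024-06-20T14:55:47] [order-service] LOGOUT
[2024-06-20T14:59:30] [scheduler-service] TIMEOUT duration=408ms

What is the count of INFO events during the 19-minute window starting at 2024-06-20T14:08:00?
2

To count events in the time window:

1. Window boundaries: 2024-06-20T14:08:00 to 2024-06-20T14:27:00
2. Filter for INFO events within this window
3. Count matching events: 2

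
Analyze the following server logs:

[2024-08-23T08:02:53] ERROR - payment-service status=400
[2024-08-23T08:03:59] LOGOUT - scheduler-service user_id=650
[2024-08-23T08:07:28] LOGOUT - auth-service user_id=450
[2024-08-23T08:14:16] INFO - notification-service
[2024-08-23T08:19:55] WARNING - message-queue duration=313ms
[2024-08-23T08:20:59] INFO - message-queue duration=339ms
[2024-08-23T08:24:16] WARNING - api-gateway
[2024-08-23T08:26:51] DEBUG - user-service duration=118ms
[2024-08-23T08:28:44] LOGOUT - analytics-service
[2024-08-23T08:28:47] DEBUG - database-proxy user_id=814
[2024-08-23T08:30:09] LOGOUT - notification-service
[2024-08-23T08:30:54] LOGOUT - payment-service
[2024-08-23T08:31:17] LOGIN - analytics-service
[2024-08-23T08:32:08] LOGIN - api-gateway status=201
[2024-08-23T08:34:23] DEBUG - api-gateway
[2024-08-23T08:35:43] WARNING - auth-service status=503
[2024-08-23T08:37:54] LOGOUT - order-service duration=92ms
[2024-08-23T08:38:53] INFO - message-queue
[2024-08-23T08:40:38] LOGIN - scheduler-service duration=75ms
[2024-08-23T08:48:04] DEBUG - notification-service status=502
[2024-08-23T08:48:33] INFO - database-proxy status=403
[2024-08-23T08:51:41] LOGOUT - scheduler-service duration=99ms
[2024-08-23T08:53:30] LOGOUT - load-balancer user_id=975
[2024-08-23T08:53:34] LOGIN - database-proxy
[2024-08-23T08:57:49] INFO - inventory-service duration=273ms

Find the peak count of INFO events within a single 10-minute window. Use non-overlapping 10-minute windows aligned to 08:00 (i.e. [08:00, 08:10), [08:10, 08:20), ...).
1

To find the burst window:

1. Divide the log period into non-overlapping 10-minute windows starting at 08:00
2. Count INFO events in each window
3. Find the window with maximum count
4. Maximum events in a window: 1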